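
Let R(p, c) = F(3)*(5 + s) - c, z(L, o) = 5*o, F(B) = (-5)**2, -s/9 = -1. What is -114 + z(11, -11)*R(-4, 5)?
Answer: -19089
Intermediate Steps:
s = 9 (s = -9*(-1) = 9)
F(B) = 25
R(p, c) = 350 - c (R(p, c) = 25*(5 + 9) - c = 25*14 - c = 350 - c)
-114 + z(11, -11)*R(-4, 5) = -114 + (5*(-11))*(350 - 1*5) = -114 - 55*(350 - 5) = -114 - 55*345 = -114 - 18975 = -19089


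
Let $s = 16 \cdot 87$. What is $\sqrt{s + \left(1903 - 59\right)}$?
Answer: $2 \sqrt{809} \approx 56.886$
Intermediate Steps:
$s = 1392$
$\sqrt{s + \left(1903 - 59\right)} = \sqrt{1392 + \left(1903 - 59\right)} = \sqrt{1392 + 1844} = \sqrt{3236} = 2 \sqrt{809}$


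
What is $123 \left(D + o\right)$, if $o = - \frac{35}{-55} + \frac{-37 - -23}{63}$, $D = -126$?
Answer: $- \frac{509753}{33} \approx -15447.0$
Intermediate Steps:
$o = \frac{41}{99}$ ($o = \left(-35\right) \left(- \frac{1}{55}\right) + \left(-37 + 23\right) \frac{1}{63} = \frac{7}{11} - \frac{2}{9} = \frac{41}{99} \approx 0.41414$)
$123 \left(D + o\right) = 123 \left(-126 + \frac{41}{99}\right) = 123 \left(- \frac{12433}{99}\right) = - \frac{509753}{33}$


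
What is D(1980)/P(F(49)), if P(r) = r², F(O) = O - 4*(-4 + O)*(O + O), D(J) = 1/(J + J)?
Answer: 1/1225395392760 ≈ 8.1606e-13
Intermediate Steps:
D(J) = 1/(2*J)
F(O) = O - 8*O*(-4 + O) (F(O) = O - 4*(-4 + O)*2*O = O - 8*O*(-4 + O))
D(1980)/P(F(49)) = ((½)/1980)/((49*(33 - 8*49))²) = ((½)*(1/1980))/((49*(33 - 392))²) = 1/(3960*((49*(-359))²)) = 1/(3960*((-17591)²)) = (1/3960)/309443281 = (1/3960)*(1/309443281) = 1/1225395392760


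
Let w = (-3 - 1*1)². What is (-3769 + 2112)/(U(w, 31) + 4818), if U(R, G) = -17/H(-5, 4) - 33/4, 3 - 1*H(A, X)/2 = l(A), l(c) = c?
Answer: -26512/76939 ≈ -0.34458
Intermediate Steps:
H(A, X) = 6 - 2*A
w = 16 (w = (-3 - 1)² = (-4)² = 16)
U(R, G) = -149/16 (U(R, G) = -17/(6 - 2*(-5)) - 33/4 = -17/(6 + 10) - 33*¼ = -17/16 - 33/4 = -149/16)
(-3769 + 2112)/(U(w, 31) + 4818) = (-3769 + 2112)/(-149/16 + 4818) = -1657/76939/16 = -1657*16/76939 = -26512/76939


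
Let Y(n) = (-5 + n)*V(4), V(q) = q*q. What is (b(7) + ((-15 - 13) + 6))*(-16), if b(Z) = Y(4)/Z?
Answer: 2720/7 ≈ 388.57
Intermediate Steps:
V(q) = q²
Y(n) = -80 + 16*n (Y(n) = (-5 + n)*4² = (-5 + n)*16 = -80 + 16*n)
b(Z) = -16/Z (b(Z) = (-80 + 16*4)/Z = (-80 + 64)/Z = -16/Z)
(b(7) + ((-15 - 13) + 6))*(-16) = (-16/7 + ((-15 - 13) + 6))*(-16) = (-16*⅐ + (-28 + 6))*(-16) = (-16/7 - 22)*(-16) = -170/7*(-16) = 2720/7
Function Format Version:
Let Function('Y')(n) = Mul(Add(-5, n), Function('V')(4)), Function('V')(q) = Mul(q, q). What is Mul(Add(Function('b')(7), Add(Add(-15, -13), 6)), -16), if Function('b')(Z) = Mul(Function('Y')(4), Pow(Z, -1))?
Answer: Rational(2720, 7) ≈ 388.57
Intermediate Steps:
Function('V')(q) = Pow(q, 2)
Function('Y')(n) = Add(-80, Mul(16, n)) (Function('Y')(n) = Mul(Add(-5, n), Pow(4, 2)) = Mul(Add(-5, n), 16) = Add(-80, Mul(16, n)))
Function('b')(Z) = Mul(-16, Pow(Z, -1)) (Function('b')(Z) = Mul(Add(-80, Mul(16, 4)), Pow(Z, -1)) = Mul(Add(-80, 64), Pow(Z, -1)) = Mul(-16, Pow(Z, -1)))
Mul(Add(Function('b')(7), Add(Add(-15, -13), 6)), -16) = Mul(Add(Mul(-16, Pow(7, -1)), Add(Add(-15, -13), 6)), -16) = Mul(Add(Mul(-16, Rational(1, 7)), Add(-28, 6)), -16) = Mul(Add(Rational(-16, 7), -22), -16) = Mul(Rational(-170, 7), -16) = Rational(2720, 7)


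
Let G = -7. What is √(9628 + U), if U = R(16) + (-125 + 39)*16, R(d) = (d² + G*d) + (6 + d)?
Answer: √8418 ≈ 91.750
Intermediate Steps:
R(d) = 6 + d² - 6*d (R(d) = (d² - 7*d) + (6 + d) = 6 + d² - 6*d)
U = -1210 (U = (6 + 16² - 6*16) + (-125 + 39)*16 = (6 + 256 - 96) - 86*16 = 166 - 1376 = -1210)
√(9628 + U) = √(9628 - 1210) = √8418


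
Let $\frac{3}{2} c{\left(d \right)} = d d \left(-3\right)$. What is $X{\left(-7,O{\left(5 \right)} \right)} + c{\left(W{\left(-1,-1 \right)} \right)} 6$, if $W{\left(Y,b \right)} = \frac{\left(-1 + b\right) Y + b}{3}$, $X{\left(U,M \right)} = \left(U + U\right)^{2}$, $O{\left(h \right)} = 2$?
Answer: $\frac{584}{3} \approx 194.67$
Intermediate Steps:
$X{\left(U,M \right)} = 4 U^{2}$ ($X{\left(U,M \right)} = \left(2 U\right)^{2} = 4 U^{2}$)
$W{\left(Y,b \right)} = \frac{b}{3} + \frac{Y \left(-1 + b\right)}{3}$ ($W{\left(Y,b \right)} = \left(Y \left(-1 + b\right) + b\right) \frac{1}{3} = \left(b + Y \left(-1 + b\right)\right) \frac{1}{3} = \frac{b}{3} + \frac{Y \left(-1 + b\right)}{3}$)
$c{\left(d \right)} = - 2 d^{2}$ ($c{\left(d \right)} = \frac{2 d d \left(-3\right)}{3} = \frac{2 d^{2} \left(-3\right)}{3} = \frac{2 \left(- 3 d^{2}\right)}{3} = - 2 d^{2}$)
$X{\left(-7,O{\left(5 \right)} \right)} + c{\left(W{\left(-1,-1 \right)} \right)} 6 = 4 \left(-7\right)^{2} + - 2 \left(\left(- \frac{1}{3}\right) \left(-1\right) + \frac{1}{3} \left(-1\right) + \frac{1}{3} \left(-1\right) \left(-1\right)\right)^{2} \cdot 6 = 4 \cdot 49 + - 2 \left(\frac{1}{3} - \frac{1}{3} + \frac{1}{3}\right)^{2} \cdot 6 = 196 + - \frac{2}{9} \cdot 6 = 196 + \left(-2\right) \frac{1}{9} \cdot 6 = 196 - \frac{4}{3} = \frac{584}{3}$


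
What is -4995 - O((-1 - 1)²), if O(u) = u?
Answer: -4999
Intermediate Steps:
-4995 - O((-1 - 1)²) = -4995 - (-1 - 1)² = -4995 - 1*(-2)² = -4995 - 1*4 = -4995 - 4 = -4999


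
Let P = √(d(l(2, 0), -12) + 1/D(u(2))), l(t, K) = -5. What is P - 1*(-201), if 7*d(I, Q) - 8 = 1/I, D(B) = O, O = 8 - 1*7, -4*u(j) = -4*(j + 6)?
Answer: 201 + √2590/35 ≈ 202.45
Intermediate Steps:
u(j) = 6 + j (u(j) = -(-1)*(j + 6) = -(-1)*(6 + j) = -(-24 - 4*j)/4 = 6 + j)
O = 1 (O = 8 - 7 = 1)
D(B) = 1
d(I, Q) = 8/7 + 1/(7*I)
P = √2590/35 (P = √((⅐)*(1 + 8*(-5))/(-5) + 1/1) = √((⅐)*(-⅕)*(1 - 40) + 1) = √((⅐)*(-⅕)*(-39) + 1) = √(39/35 + 1) = √(74/35) = √2590/35 ≈ 1.4541)
P - 1*(-201) = √2590/35 - 1*(-201) = √2590/35 + 201 = 201 + √2590/35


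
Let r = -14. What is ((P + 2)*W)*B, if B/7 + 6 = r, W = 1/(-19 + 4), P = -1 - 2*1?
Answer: -28/3 ≈ -9.3333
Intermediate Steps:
P = -3 (P = -1 - 2 = -3)
W = -1/15 (W = 1/(-15) = -1/15 ≈ -0.066667)
B = -140 (B = -42 + 7*(-14) = -42 - 98 = -140)
((P + 2)*W)*B = ((-3 + 2)*(-1/15))*(-140) = -1*(-1/15)*(-140) = (1/15)*(-140) = -28/3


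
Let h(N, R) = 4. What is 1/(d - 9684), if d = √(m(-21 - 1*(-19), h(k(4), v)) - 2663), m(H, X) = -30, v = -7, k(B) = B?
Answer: -9684/93782549 - I*√2693/93782549 ≈ -0.00010326 - 5.5334e-7*I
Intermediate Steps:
d = I*√2693 (d = √(-30 - 2663) = √(-2693) = I*√2693 ≈ 51.894*I)
1/(d - 9684) = 1/(I*√2693 - 9684) = 1/(-9684 + I*√2693)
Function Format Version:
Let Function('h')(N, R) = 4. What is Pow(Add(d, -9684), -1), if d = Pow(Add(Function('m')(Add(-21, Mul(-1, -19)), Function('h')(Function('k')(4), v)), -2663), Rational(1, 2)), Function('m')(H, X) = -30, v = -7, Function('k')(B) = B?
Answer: Add(Rational(-9684, 93782549), Mul(Rational(-1, 93782549), I, Pow(2693, Rational(1, 2)))) ≈ Add(-0.00010326, Mul(-5.5334e-7, I))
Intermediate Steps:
d = Mul(I, Pow(2693, Rational(1, 2))) (d = Pow(Add(-30, -2663), Rational(1, 2)) = Pow(-2693, Rational(1, 2)) = Mul(I, Pow(2693, Rational(1, 2))) ≈ Mul(51.894, I))
Pow(Add(d, -9684), -1) = Pow(Add(Mul(I, Pow(2693, Rational(1, 2))), -9684), -1) = Pow(Add(-9684, Mul(I, Pow(2693, Rational(1, 2)))), -1)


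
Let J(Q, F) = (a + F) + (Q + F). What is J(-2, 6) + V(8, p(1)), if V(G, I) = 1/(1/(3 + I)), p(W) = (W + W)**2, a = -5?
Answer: 12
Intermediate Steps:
J(Q, F) = -5 + Q + 2*F (J(Q, F) = (-5 + F) + (Q + F) = (-5 + F) + (F + Q) = -5 + Q + 2*F)
p(W) = 4*W**2 (p(W) = (2*W)**2 = 4*W**2)
V(G, I) = 3 + I
J(-2, 6) + V(8, p(1)) = (-5 - 2 + 2*6) + (3 + 4*1**2) = (-5 - 2 + 12) + (3 + 4*1) = 5 + (3 + 4) = 5 + 7 = 12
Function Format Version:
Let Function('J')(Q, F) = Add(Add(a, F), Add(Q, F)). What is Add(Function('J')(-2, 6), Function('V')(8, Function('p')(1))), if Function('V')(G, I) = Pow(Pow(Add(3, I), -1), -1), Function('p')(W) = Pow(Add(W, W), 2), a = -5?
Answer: 12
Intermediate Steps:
Function('J')(Q, F) = Add(-5, Q, Mul(2, F)) (Function('J')(Q, F) = Add(Add(-5, F), Add(Q, F)) = Add(Add(-5, F), Add(F, Q)) = Add(-5, Q, Mul(2, F)))
Function('p')(W) = Mul(4, Pow(W, 2)) (Function('p')(W) = Pow(Mul(2, W), 2) = Mul(4, Pow(W, 2)))
Function('V')(G, I) = Add(3, I)
Add(Function('J')(-2, 6), Function('V')(8, Function('p')(1))) = Add(Add(-5, -2, Mul(2, 6)), Add(3, Mul(4, Pow(1, 2)))) = Add(Add(-5, -2, 12), Add(3, Mul(4, 1))) = Add(5, Add(3, 4)) = Add(5, 7) = 12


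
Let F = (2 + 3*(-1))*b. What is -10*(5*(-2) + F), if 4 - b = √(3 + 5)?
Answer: 140 - 20*√2 ≈ 111.72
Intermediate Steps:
b = 4 - 2*√2 (b = 4 - √(3 + 5) = 4 - √8 = 4 - 2*√2 ≈ 1.1716)
F = -4 + 2*√2 (F = (2 + 3*(-1))*(4 - 2*√2) = (2 - 3)*(4 - 2*√2) = -(4 - 2*√2) = -4 + 2*√2 ≈ -1.1716)
-10*(5*(-2) + F) = -10*(5*(-2) + (-4 + 2*√2)) = -10*(-10 + (-4 + 2*√2)) = -10*(-14 + 2*√2) = 140 - 20*√2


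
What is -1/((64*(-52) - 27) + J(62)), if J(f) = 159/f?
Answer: 62/207851 ≈ 0.00029829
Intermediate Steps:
-1/((64*(-52) - 27) + J(62)) = -1/((64*(-52) - 27) + 159/62) = -1/((-3328 - 27) + 159*(1/62)) = -1/(-3355 + 159/62) = -1/(-207851/62) = -1*(-62/207851) = 62/207851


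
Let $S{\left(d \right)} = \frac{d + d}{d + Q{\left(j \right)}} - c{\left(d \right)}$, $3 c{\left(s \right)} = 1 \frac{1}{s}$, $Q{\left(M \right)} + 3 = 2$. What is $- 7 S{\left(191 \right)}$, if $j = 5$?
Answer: $- \frac{765436}{54435} \approx -14.061$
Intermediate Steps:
$Q{\left(M \right)} = -1$ ($Q{\left(M \right)} = -3 + 2 = -1$)
$c{\left(s \right)} = \frac{1}{3 s}$ ($c{\left(s \right)} = \frac{1 \frac{1}{s}}{3} = \frac{1}{3 s}$)
$S{\left(d \right)} = - \frac{1}{3 d} + \frac{2 d}{-1 + d}$ ($S{\left(d \right)} = \frac{d + d}{d - 1} - \frac{1}{3 d} = \frac{2 d}{-1 + d} - \frac{1}{3 d} = - \frac{1}{3 d} + \frac{2 d}{-1 + d}$)
$- 7 S{\left(191 \right)} = - 7 \frac{1 + 191 \left(-1 + 6 \cdot 191\right)}{3 \cdot 191 \left(-1 + 191\right)} = - 7 \cdot \frac{1}{3} \cdot \frac{1}{191} \cdot \frac{1}{190} \left(1 + 191 \left(-1 + 1146\right)\right) = - 7 \cdot \frac{1}{3} \cdot \frac{1}{191} \cdot \frac{1}{190} \left(1 + 191 \cdot 1145\right) = - 7 \cdot \frac{1}{3} \cdot \frac{1}{191} \cdot \frac{1}{190} \left(1 + 218695\right) = - 7 \cdot \frac{1}{3} \cdot \frac{1}{191} \cdot \frac{1}{190} \cdot 218696 = \left(-7\right) \frac{109348}{54435} = - \frac{765436}{54435}$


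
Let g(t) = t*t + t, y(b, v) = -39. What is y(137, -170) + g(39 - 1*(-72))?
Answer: 12393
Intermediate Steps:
g(t) = t + t² (g(t) = t² + t = t + t²)
y(137, -170) + g(39 - 1*(-72)) = -39 + (39 - 1*(-72))*(1 + (39 - 1*(-72))) = -39 + (39 + 72)*(1 + (39 + 72)) = -39 + 111*(1 + 111) = -39 + 111*112 = -39 + 12432 = 12393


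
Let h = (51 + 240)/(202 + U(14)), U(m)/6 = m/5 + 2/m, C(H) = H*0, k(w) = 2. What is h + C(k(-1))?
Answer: 10185/7688 ≈ 1.3248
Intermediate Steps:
C(H) = 0
U(m) = 12/m + 6*m/5 (U(m) = 6*(m/5 + 2/m) = 6*(2/m + m/5) = 12/m + 6*m/5)
h = 10185/7688 (h = (51 + 240)/(202 + (12/14 + (6/5)*14)) = 291/(202 + (12*(1/14) + 84/5)) = 291/(202 + (6/7 + 84/5)) = 291/(202 + 618/35) = 291/(7688/35) = 291*(35/7688) = 10185/7688 ≈ 1.3248)
h + C(k(-1)) = 10185/7688 + 0 = 10185/7688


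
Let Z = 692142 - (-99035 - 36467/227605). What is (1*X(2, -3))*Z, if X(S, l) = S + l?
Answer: -180075877552/227605 ≈ -7.9118e+5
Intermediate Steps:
Z = 180075877552/227605 (Z = 692142 - (-99035 - 36467/227605) = 692142 - 1*(-22540897642/227605) = 692142 + 22540897642/227605 = 180075877552/227605 ≈ 7.9118e+5)
(1*X(2, -3))*Z = (1*(2 - 3))*(180075877552/227605) = (1*(-1))*(180075877552/227605) = -1*180075877552/227605 = -180075877552/227605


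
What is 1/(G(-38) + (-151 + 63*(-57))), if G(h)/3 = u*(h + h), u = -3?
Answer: -1/3058 ≈ -0.00032701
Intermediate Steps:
G(h) = -18*h (G(h) = 3*(-3*(h + h)) = 3*(-6*h) = -18*h)
1/(G(-38) + (-151 + 63*(-57))) = 1/(-18*(-38) + (-151 + 63*(-57))) = 1/(684 + (-151 - 3591)) = 1/(684 - 3742) = 1/(-3058) = -1/3058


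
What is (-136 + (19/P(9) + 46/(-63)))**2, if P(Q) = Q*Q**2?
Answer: 486647155201/26040609 ≈ 18688.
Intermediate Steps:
P(Q) = Q**3
(-136 + (19/P(9) + 46/(-63)))**2 = (-136 + (19/(9**3) + 46/(-63)))**2 = (-136 + (19/729 + 46*(-1/63)))**2 = (-136 + (19*(1/729) - 46/63))**2 = (-136 + (19/729 - 46/63))**2 = (-136 - 3593/5103)**2 = (-697601/5103)**2 = 486647155201/26040609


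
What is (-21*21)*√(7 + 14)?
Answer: -441*√21 ≈ -2020.9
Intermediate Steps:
(-21*21)*√(7 + 14) = -441*√21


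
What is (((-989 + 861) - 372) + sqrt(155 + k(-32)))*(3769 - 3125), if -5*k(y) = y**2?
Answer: -322000 + 644*I*sqrt(1245)/5 ≈ -3.22e+5 + 4544.6*I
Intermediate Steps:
k(y) = -y**2/5
(((-989 + 861) - 372) + sqrt(155 + k(-32)))*(3769 - 3125) = (((-989 + 861) - 372) + sqrt(155 - 1/5*(-32)**2))*(3769 - 3125) = ((-128 - 372) + sqrt(155 - 1/5*1024))*644 = (-500 + sqrt(155 - 1024/5))*644 = (-500 + sqrt(-249/5))*644 = (-500 + I*sqrt(1245)/5)*644 = -322000 + 644*I*sqrt(1245)/5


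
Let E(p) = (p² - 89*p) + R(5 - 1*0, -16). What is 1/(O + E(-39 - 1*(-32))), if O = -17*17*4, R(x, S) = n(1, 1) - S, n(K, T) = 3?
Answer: -1/465 ≈ -0.0021505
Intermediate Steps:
R(x, S) = 3 - S
O = -1156 (O = -289*4 = -1156)
E(p) = 19 + p² - 89*p (E(p) = (p² - 89*p) + (3 - 1*(-16)) = (p² - 89*p) + (3 + 16) = (p² - 89*p) + 19 = 19 + p² - 89*p)
1/(O + E(-39 - 1*(-32))) = 1/(-1156 + (19 + (-39 - 1*(-32))² - 89*(-39 - 1*(-32)))) = 1/(-1156 + (19 + (-39 + 32)² - 89*(-39 + 32))) = 1/(-1156 + (19 + (-7)² - 89*(-7))) = 1/(-1156 + (19 + 49 + 623)) = 1/(-1156 + 691) = 1/(-465) = -1/465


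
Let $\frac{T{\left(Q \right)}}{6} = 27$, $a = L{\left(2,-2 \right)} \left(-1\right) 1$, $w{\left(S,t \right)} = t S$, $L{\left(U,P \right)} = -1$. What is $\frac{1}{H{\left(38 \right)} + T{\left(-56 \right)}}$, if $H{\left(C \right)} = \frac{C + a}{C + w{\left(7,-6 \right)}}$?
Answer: $\frac{4}{609} \approx 0.0065681$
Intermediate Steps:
$w{\left(S,t \right)} = S t$
$a = 1$ ($a = \left(-1\right) \left(-1\right) 1 = 1 \cdot 1 = 1$)
$H{\left(C \right)} = \frac{1 + C}{-42 + C}$ ($H{\left(C \right)} = \frac{C + 1}{C + 7 \left(-6\right)} = \frac{1 + C}{C - 42} = \frac{1 + C}{-42 + C}$)
$T{\left(Q \right)} = 162$ ($T{\left(Q \right)} = 6 \cdot 27 = 162$)
$\frac{1}{H{\left(38 \right)} + T{\left(-56 \right)}} = \frac{1}{\frac{1 + 38}{-42 + 38} + 162} = \frac{1}{\frac{1}{-4} \cdot 39 + 162} = \frac{1}{\left(- \frac{1}{4}\right) 39 + 162} = \frac{1}{- \frac{39}{4} + 162} = \frac{1}{\frac{609}{4}} = \frac{4}{609}$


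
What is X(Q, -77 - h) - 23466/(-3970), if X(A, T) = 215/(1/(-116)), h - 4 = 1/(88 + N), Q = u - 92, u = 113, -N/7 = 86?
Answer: -49494167/1985 ≈ -24934.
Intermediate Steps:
N = -602 (N = -7*86 = -602)
Q = 21 (Q = 113 - 92 = 21)
h = 2055/514 (h = 4 + 1/(88 - 602) = 4 + 1/(-514) = 4 - 1/514 = 2055/514 ≈ 3.9981)
X(A, T) = -24940 (X(A, T) = 215/(-1/116) = 215*(-116) = -24940)
X(Q, -77 - h) - 23466/(-3970) = -24940 - 23466/(-3970) = -24940 - 23466*(-1/3970) = -24940 + 11733/1985 = -49494167/1985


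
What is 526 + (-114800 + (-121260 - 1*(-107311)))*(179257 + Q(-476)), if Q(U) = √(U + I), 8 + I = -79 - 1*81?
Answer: -23079158967 - 257498*I*√161 ≈ -2.3079e+10 - 3.2673e+6*I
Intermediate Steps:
I = -168 (I = -8 + (-79 - 1*81) = -8 + (-79 - 81) = -8 - 160 = -168)
Q(U) = √(-168 + U) (Q(U) = √(U - 168) = √(-168 + U))
526 + (-114800 + (-121260 - 1*(-107311)))*(179257 + Q(-476)) = 526 + (-114800 + (-121260 - 1*(-107311)))*(179257 + √(-168 - 476)) = 526 + (-114800 + (-121260 + 107311))*(179257 + √(-644)) = 526 + (-114800 - 13949)*(179257 + 2*I*√161) = 526 - 128749*(179257 + 2*I*√161) = 526 + (-23079159493 - 257498*I*√161) = -23079158967 - 257498*I*√161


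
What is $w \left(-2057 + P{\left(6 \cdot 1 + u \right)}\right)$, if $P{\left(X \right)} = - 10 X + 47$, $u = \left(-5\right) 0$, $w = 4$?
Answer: $-8280$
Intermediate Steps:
$u = 0$
$P{\left(X \right)} = 47 - 10 X$
$w \left(-2057 + P{\left(6 \cdot 1 + u \right)}\right) = 4 \left(-2057 + \left(47 - 10 \left(6 \cdot 1 + 0\right)\right)\right) = 4 \left(-2057 + \left(47 - 10 \left(6 + 0\right)\right)\right) = 4 \left(-2057 + \left(47 - 60\right)\right) = 4 \left(-2057 - 13\right) = 4 \left(-2070\right) = -8280$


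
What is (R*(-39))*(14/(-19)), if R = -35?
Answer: -19110/19 ≈ -1005.8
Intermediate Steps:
(R*(-39))*(14/(-19)) = (-35*(-39))*(14/(-19)) = 1365*(14*(-1/19)) = 1365*(-14/19) = -19110/19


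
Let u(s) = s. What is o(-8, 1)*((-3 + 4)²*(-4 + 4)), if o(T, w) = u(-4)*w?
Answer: 0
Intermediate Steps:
o(T, w) = -4*w
o(-8, 1)*((-3 + 4)²*(-4 + 4)) = (-4*1)*((-3 + 4)²*(-4 + 4)) = -4*1²*0 = -4*0 = 0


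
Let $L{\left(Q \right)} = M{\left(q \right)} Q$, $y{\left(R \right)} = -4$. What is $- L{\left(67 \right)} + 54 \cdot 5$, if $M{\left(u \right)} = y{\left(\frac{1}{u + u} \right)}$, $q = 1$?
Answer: $538$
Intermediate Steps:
$M{\left(u \right)} = -4$
$L{\left(Q \right)} = - 4 Q$
$- L{\left(67 \right)} + 54 \cdot 5 = - \left(-4\right) 67 + 54 \cdot 5 = \left(-1\right) \left(-268\right) + 270 = 268 + 270 = 538$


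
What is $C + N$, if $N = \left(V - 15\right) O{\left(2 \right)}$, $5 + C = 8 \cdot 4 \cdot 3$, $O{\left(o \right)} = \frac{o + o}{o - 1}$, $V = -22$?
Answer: $-57$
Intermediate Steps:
$O{\left(o \right)} = \frac{2 o}{-1 + o}$
$C = 91$ ($C = -5 + 8 \cdot 4 \cdot 3 = -5 + 32 \cdot 3 = -5 + 96 = 91$)
$N = -148$ ($N = \left(-22 - 15\right) 2 \cdot 2 \frac{1}{-1 + 2} = - 37 \cdot 2 \cdot 2 \cdot 1^{-1} = - 37 \cdot 2 \cdot 2 \cdot 1 = \left(-37\right) 4 = -148$)
$C + N = 91 - 148 = -57$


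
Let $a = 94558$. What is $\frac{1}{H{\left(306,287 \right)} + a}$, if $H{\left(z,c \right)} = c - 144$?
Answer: $\frac{1}{94701} \approx 1.056 \cdot 10^{-5}$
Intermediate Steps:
$H{\left(z,c \right)} = -144 + c$
$\frac{1}{H{\left(306,287 \right)} + a} = \frac{1}{\left(-144 + 287\right) + 94558} = \frac{1}{143 + 94558} = \frac{1}{94701}$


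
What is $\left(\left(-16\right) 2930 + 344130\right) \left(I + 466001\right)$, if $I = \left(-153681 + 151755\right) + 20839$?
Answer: $144140686500$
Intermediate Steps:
$I = 18913$ ($I = -1926 + 20839 = 18913$)
$\left(\left(-16\right) 2930 + 344130\right) \left(I + 466001\right) = \left(\left(-16\right) 2930 + 344130\right) \left(18913 + 466001\right) = \left(-46880 + 344130\right) 484914 = 297250 \cdot 484914 = 144140686500$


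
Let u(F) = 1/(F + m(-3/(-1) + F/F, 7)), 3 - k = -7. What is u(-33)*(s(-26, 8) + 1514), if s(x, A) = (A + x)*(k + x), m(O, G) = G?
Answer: -901/13 ≈ -69.308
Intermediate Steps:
k = 10 (k = 3 - 1*(-7) = 3 + 7 = 10)
s(x, A) = (10 + x)*(A + x) (s(x, A) = (A + x)*(10 + x) = (10 + x)*(A + x))
u(F) = 1/(7 + F) (u(F) = 1/(F + 7) = 1/(7 + F))
u(-33)*(s(-26, 8) + 1514) = (((-26)**2 + 10*8 + 10*(-26) + 8*(-26)) + 1514)/(7 - 33) = ((676 + 80 - 260 - 208) + 1514)/(-26) = -(288 + 1514)/26 = -1/26*1802 = -901/13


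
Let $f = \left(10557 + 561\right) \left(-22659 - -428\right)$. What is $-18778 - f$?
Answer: $247145480$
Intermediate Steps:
$f = -247164258$ ($f = 11118 \left(-22659 + 428\right) = 11118 \left(-22231\right) = -247164258$)
$-18778 - f = -18778 - -247164258 = -18778 + 247164258 = 247145480$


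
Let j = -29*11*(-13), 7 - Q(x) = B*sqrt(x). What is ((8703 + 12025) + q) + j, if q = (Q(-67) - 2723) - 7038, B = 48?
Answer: 15121 - 48*I*sqrt(67) ≈ 15121.0 - 392.9*I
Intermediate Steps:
Q(x) = 7 - 48*sqrt(x)
j = 4147 (j = -319*(-13) = 4147)
q = -9754 - 48*I*sqrt(67) (q = ((7 - 48*I*sqrt(67)) - 2723) - 7038 = (-2716 - 48*I*sqrt(67)) - 7038 = -9754 - 48*I*sqrt(67) ≈ -9754.0 - 392.9*I)
((8703 + 12025) + q) + j = ((8703 + 12025) + (-9754 - 48*I*sqrt(67))) + 4147 = (20728 + (-9754 - 48*I*sqrt(67))) + 4147 = (10974 - 48*I*sqrt(67)) + 4147 = 15121 - 48*I*sqrt(67)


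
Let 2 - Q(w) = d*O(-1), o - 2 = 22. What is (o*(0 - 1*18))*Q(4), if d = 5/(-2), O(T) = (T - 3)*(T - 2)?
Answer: -13824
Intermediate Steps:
O(T) = (-3 + T)*(-2 + T)
d = -5/2 (d = 5*(-1/2) = -5/2 ≈ -2.5000)
o = 24 (o = 2 + 22 = 24)
Q(w) = 32 (Q(w) = 2 - (-5)*(6 + (-1)**2 - 5*(-1))/2 = 2 - (-5)*(6 + 1 + 5)/2 = 2 - (-5)*12/2 = 2 - 1*(-30) = 2 + 30 = 32)
(o*(0 - 1*18))*Q(4) = (24*(0 - 1*18))*32 = (24*(0 - 18))*32 = (24*(-18))*32 = -432*32 = -13824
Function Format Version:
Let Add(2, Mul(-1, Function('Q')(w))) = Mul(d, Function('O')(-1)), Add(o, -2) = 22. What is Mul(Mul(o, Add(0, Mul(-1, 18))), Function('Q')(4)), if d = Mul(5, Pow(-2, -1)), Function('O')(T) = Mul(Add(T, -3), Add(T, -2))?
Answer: -13824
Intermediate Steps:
Function('O')(T) = Mul(Add(-3, T), Add(-2, T))
d = Rational(-5, 2) (d = Mul(5, Rational(-1, 2)) = Rational(-5, 2) ≈ -2.5000)
o = 24 (o = Add(2, 22) = 24)
Function('Q')(w) = 32 (Function('Q')(w) = Add(2, Mul(-1, Mul(Rational(-5, 2), Add(6, Pow(-1, 2), Mul(-5, -1))))) = Add(2, Mul(-1, Mul(Rational(-5, 2), Add(6, 1, 5)))) = Add(2, Mul(-1, Mul(Rational(-5, 2), 12))) = Add(2, Mul(-1, -30)) = Add(2, 30) = 32)
Mul(Mul(o, Add(0, Mul(-1, 18))), Function('Q')(4)) = Mul(Mul(24, Add(0, Mul(-1, 18))), 32) = Mul(Mul(24, Add(0, -18)), 32) = Mul(Mul(24, -18), 32) = Mul(-432, 32) = -13824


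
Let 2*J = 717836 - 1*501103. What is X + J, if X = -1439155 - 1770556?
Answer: -6202689/2 ≈ -3.1013e+6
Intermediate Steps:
J = 216733/2 (J = (717836 - 1*501103)/2 = (717836 - 501103)/2 = (½)*216733 = 216733/2 ≈ 1.0837e+5)
X = -3209711
X + J = -3209711 + 216733/2 = -6202689/2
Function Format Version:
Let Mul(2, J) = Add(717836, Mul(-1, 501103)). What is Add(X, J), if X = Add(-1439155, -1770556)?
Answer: Rational(-6202689, 2) ≈ -3.1013e+6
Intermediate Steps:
J = Rational(216733, 2) (J = Mul(Rational(1, 2), Add(717836, Mul(-1, 501103))) = Mul(Rational(1, 2), Add(717836, -501103)) = Mul(Rational(1, 2), 216733) = Rational(216733, 2) ≈ 1.0837e+5)
X = -3209711
Add(X, J) = Add(-3209711, Rational(216733, 2)) = Rational(-6202689, 2)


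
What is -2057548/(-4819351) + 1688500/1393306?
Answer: 5502134068594/3357415332203 ≈ 1.6388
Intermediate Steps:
-2057548/(-4819351) + 1688500/1393306 = -2057548*(-1/4819351) + 1688500*(1/1393306) = 2057548/4819351 + 844250/696653 = 5502134068594/3357415332203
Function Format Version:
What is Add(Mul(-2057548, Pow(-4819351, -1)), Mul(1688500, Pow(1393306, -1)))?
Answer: Rational(5502134068594, 3357415332203) ≈ 1.6388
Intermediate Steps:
Add(Mul(-2057548, Pow(-4819351, -1)), Mul(1688500, Pow(1393306, -1))) = Add(Mul(-2057548, Rational(-1, 4819351)), Mul(1688500, Rational(1, 1393306))) = Add(Rational(2057548, 4819351), Rational(844250, 696653)) = Rational(5502134068594, 3357415332203)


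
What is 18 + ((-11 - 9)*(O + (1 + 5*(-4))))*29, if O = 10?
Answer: 5238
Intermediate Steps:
18 + ((-11 - 9)*(O + (1 + 5*(-4))))*29 = 18 + ((-11 - 9)*(10 + (1 + 5*(-4))))*29 = 18 - 20*(10 + (1 - 20))*29 = 18 - 20*(10 - 19)*29 = 18 - 20*(-9)*29 = 18 + 180*29 = 18 + 5220 = 5238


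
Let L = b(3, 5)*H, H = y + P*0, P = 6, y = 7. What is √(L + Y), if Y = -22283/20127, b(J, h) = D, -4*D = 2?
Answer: I*√7465305570/40254 ≈ 2.1464*I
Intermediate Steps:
D = -½ (D = -¼*2 = -½ ≈ -0.50000)
b(J, h) = -½
H = 7 (H = 7 + 6*0 = 7 + 0 = 7)
Y = -22283/20127 (Y = -22283*1/20127 = -22283/20127 ≈ -1.1071)
L = -7/2 (L = -½*7 = -7/2 ≈ -3.5000)
√(L + Y) = √(-7/2 - 22283/20127) = √(-185455/40254) = I*√7465305570/40254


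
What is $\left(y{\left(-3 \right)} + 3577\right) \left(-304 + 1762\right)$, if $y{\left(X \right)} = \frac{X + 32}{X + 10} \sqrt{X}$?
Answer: $5215266 + \frac{42282 i \sqrt{3}}{7} \approx 5.2153 \cdot 10^{6} + 10462.0 i$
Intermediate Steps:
$y{\left(X \right)} = \frac{\sqrt{X} \left(32 + X\right)}{10 + X}$ ($y{\left(X \right)} = \frac{32 + X}{10 + X} \sqrt{X} = \frac{\sqrt{X} \left(32 + X\right)}{10 + X}$)
$\left(y{\left(-3 \right)} + 3577\right) \left(-304 + 1762\right) = \left(\frac{\sqrt{-3} \left(32 - 3\right)}{10 - 3} + 3577\right) \left(-304 + 1762\right) = \left(i \sqrt{3} \cdot \frac{1}{7} \cdot 29 + 3577\right) 1458 = \left(\frac{29 i \sqrt{3}}{7} + 3577\right) 1458 = \left(3577 + \frac{29 i \sqrt{3}}{7}\right) 1458 = 5215266 + \frac{42282 i \sqrt{3}}{7}$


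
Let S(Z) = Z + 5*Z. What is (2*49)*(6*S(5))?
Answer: 17640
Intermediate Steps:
S(Z) = 6*Z
(2*49)*(6*S(5)) = (2*49)*(6*(6*5)) = 98*(6*30) = 98*180 = 17640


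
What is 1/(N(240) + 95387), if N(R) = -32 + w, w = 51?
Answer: 1/95406 ≈ 1.0482e-5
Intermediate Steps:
N(R) = 19 (N(R) = -32 + 51 = 19)
1/(N(240) + 95387) = 1/(19 + 95387) = 1/95406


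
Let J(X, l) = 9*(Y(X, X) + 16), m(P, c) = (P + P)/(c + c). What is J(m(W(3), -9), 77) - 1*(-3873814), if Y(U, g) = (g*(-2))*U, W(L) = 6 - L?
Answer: 3873956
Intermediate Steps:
Y(U, g) = -2*U*g (Y(U, g) = (-2*g)*U = -2*U*g)
m(P, c) = P/c (m(P, c) = (2*P)/((2*c)) = (2*P)*(1/(2*c)) = P/c)
J(X, l) = 144 - 18*X² (J(X, l) = 9*(-2*X*X + 16) = 9*(-2*X² + 16) = 9*(16 - 2*X²) = 144 - 18*X²)
J(m(W(3), -9), 77) - 1*(-3873814) = (144 - 18*(6 - 1*3)²/81) - 1*(-3873814) = (144 - 18*(6 - 3)²/81) + 3873814 = (144 - 18*(3*(-⅑))²) + 3873814 = (144 - 18*(-⅓)²) + 3873814 = (144 - 18*⅑) + 3873814 = (144 - 2) + 3873814 = 142 + 3873814 = 3873956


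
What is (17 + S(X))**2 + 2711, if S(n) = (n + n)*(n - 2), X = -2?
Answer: 3800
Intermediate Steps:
S(n) = 2*n*(-2 + n) (S(n) = (2*n)*(-2 + n) = 2*n*(-2 + n))
(17 + S(X))**2 + 2711 = (17 + 2*(-2)*(-2 - 2))**2 + 2711 = (17 + 2*(-2)*(-4))**2 + 2711 = (17 + 16)**2 + 2711 = 33**2 + 2711 = 1089 + 2711 = 3800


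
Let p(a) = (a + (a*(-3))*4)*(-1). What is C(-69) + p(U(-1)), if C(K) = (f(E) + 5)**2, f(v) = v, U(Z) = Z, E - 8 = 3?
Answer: 245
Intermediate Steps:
E = 11 (E = 8 + 3 = 11)
p(a) = 11*a (p(a) = (a - 3*a*4)*(-1) = (a - 12*a)*(-1) = -11*a*(-1) = 11*a)
C(K) = 256 (C(K) = (11 + 5)**2 = 16**2 = 256)
C(-69) + p(U(-1)) = 256 + 11*(-1) = 256 - 11 = 245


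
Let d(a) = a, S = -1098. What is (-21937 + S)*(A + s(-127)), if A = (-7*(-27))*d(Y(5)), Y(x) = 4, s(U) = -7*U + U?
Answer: -34967130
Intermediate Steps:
s(U) = -6*U
A = 756 (A = -7*(-27)*4 = 189*4 = 756)
(-21937 + S)*(A + s(-127)) = (-21937 - 1098)*(756 - 6*(-127)) = -23035*(756 + 762) = -23035*1518 = -34967130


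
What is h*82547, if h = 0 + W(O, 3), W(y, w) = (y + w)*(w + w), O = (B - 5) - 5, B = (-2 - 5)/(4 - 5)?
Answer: 0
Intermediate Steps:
B = 7 (B = -7/(-1) = -7*(-1) = 7)
O = -3 (O = (7 - 5) - 5 = 2 - 5 = -3)
W(y, w) = 2*w*(w + y) (W(y, w) = (w + y)*(2*w) = 2*w*(w + y))
h = 0 (h = 0 + 2*3*(3 - 3) = 0 + 2*3*0 = 0 + 0 = 0)
h*82547 = 0*82547 = 0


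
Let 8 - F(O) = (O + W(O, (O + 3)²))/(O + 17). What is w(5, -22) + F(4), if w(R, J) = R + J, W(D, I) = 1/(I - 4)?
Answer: -8686/945 ≈ -9.1915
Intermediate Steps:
W(D, I) = 1/(-4 + I)
F(O) = 8 - (O + 1/(-4 + (3 + O)²))/(17 + O) (F(O) = 8 - (O + 1/(-4 + (O + 3)²))/(O + 17) = 8 - (O + 1/(-4 + (3 + O)²))/(17 + O))
w(R, J) = J + R
w(5, -22) + F(4) = (-22 + 5) + (-1 + (-4 + (3 + 4)²)*(136 + 7*4))/((-4 + (3 + 4)²)*(17 + 4)) = -17 + (-1 + (-4 + 7²)*(136 + 28))/(-4 + 7²*21) = -17 + (1/21)*(-1 + (-4 + 49)*164)/(-4 + 49) = -17 + (1/21)*(-1 + 45*164)/45 = -17 + (1/45)*(1/21)*(-1 + 7380) = -17 + (1/45)*(1/21)*7379 = -17 + 7379/945 = -8686/945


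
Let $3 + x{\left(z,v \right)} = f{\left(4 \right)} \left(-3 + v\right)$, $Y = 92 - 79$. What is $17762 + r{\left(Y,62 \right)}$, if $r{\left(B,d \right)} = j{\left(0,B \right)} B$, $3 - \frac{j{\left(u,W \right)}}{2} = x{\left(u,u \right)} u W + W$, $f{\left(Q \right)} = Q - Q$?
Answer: $17502$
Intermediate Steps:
$f{\left(Q \right)} = 0$
$Y = 13$ ($Y = 92 - 79 = 13$)
$x{\left(z,v \right)} = -3$ ($x{\left(z,v \right)} = -3 + 0 \left(-3 + v\right) = -3 + 0 = -3$)
$j{\left(u,W \right)} = 6 - 2 W + 6 W u$ ($j{\left(u,W \right)} = 6 - 2 \left(- 3 u W + W\right) = 6 - 2 \left(- 3 W u + W\right) = 6 - 2 \left(W - 3 W u\right) = 6 + \left(- 2 W + 6 W u\right) = 6 - 2 W + 6 W u$)
$r{\left(B,d \right)} = B \left(6 - 2 B\right)$ ($r{\left(B,d \right)} = \left(6 - 2 B + 6 B 0\right) B = \left(6 - 2 B + 0\right) B = \left(6 - 2 B\right) B = B \left(6 - 2 B\right)$)
$17762 + r{\left(Y,62 \right)} = 17762 + 2 \cdot 13 \left(3 - 13\right) = 17762 + 2 \cdot 13 \left(-10\right) = 17762 - 260 = 17502$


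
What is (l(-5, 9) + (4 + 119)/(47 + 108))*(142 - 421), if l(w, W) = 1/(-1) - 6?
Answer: 8658/5 ≈ 1731.6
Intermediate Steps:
l(w, W) = -7 (l(w, W) = -1 - 6 = -7)
(l(-5, 9) + (4 + 119)/(47 + 108))*(142 - 421) = (-7 + (4 + 119)/(47 + 108))*(142 - 421) = (-7 + 123/155)*(-279) = -962/155*(-279) = 8658/5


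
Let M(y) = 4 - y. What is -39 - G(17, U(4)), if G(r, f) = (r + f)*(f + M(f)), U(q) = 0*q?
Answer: -107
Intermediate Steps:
U(q) = 0
G(r, f) = 4*f + 4*r (G(r, f) = (r + f)*(f + (4 - f)) = (f + r)*4 = 4*f + 4*r)
-39 - G(17, U(4)) = -39 - (4*0 + 4*17) = -39 - (0 + 68) = -39 - 1*68 = -39 - 68 = -107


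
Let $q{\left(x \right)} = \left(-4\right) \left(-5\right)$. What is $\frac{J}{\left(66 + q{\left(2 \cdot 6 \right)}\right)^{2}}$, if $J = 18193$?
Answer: $\frac{18193}{7396} \approx 2.4598$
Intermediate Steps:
$q{\left(x \right)} = 20$
$\frac{J}{\left(66 + q{\left(2 \cdot 6 \right)}\right)^{2}} = \frac{18193}{\left(66 + 20\right)^{2}} = \frac{18193}{86^{2}} = \frac{18193}{7396}$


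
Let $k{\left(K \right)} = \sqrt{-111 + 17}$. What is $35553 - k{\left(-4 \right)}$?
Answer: $35553 - i \sqrt{94} \approx 35553.0 - 9.6954 i$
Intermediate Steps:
$k{\left(K \right)} = i \sqrt{94}$ ($k{\left(K \right)} = \sqrt{-94} = i \sqrt{94}$)
$35553 - k{\left(-4 \right)} = 35553 - i \sqrt{94}$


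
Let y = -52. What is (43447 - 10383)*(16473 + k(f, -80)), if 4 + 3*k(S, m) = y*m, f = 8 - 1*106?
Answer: 1771403800/3 ≈ 5.9047e+8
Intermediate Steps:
f = -98 (f = 8 - 106 = -98)
k(S, m) = -4/3 - 52*m/3 (k(S, m) = -4/3 + (-52*m)/3 = -4/3 - 52*m/3)
(43447 - 10383)*(16473 + k(f, -80)) = (43447 - 10383)*(16473 + (-4/3 - 52/3*(-80))) = 33064*(16473 + (-4/3 + 4160/3)) = 33064*(16473 + 4156/3) = 33064*(53575/3) = 1771403800/3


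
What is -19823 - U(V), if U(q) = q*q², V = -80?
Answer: 492177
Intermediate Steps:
U(q) = q³
-19823 - U(V) = -19823 - 1*(-80)³ = -19823 - 1*(-512000) = -19823 + 512000 = 492177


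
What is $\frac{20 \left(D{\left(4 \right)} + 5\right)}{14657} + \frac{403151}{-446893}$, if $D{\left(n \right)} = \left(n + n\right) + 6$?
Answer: $- \frac{5739164867}{6550110701} \approx -0.87619$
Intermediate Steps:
$D{\left(n \right)} = 6 + 2 n$ ($D{\left(n \right)} = 2 n + 6 = 6 + 2 n$)
$\frac{20 \left(D{\left(4 \right)} + 5\right)}{14657} + \frac{403151}{-446893} = \frac{20 \left(\left(6 + 2 \cdot 4\right) + 5\right)}{14657} + \frac{403151}{-446893} = 20 \left(\left(6 + 8\right) + 5\right) \frac{1}{14657} + 403151 \left(- \frac{1}{446893}\right) = 20 \left(14 + 5\right) \frac{1}{14657} - \frac{403151}{446893} = 20 \cdot 19 \cdot \frac{1}{14657} - \frac{403151}{446893} = 380 \cdot \frac{1}{14657} - \frac{403151}{446893} = \frac{380}{14657} - \frac{403151}{446893} = - \frac{5739164867}{6550110701}$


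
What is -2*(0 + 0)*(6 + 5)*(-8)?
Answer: 0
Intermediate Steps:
-2*(0 + 0)*(6 + 5)*(-8) = -0*11*(-8) = -2*0*(-8) = 0*(-8) = 0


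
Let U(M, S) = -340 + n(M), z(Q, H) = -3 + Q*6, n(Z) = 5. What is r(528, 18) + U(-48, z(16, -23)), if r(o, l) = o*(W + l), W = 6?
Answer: 12337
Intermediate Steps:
z(Q, H) = -3 + 6*Q
r(o, l) = o*(6 + l)
U(M, S) = -335 (U(M, S) = -340 + 5 = -335)
r(528, 18) + U(-48, z(16, -23)) = 528*(6 + 18) - 335 = 528*24 - 335 = 12672 - 335 = 12337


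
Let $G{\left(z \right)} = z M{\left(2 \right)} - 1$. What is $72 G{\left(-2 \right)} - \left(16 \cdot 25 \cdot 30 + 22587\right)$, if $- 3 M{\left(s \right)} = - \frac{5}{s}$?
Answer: $-34779$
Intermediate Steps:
$M{\left(s \right)} = \frac{5}{3 s}$ ($M{\left(s \right)} = - \frac{\left(-5\right) \frac{1}{s}}{3} = \frac{5}{3 s}$)
$G{\left(z \right)} = -1 + \frac{5 z}{6}$ ($G{\left(z \right)} = z \frac{5}{3 \cdot 2} - 1 = z \frac{5}{3} \cdot \frac{1}{2} - 1 = z \frac{5}{6} - 1 = \frac{5 z}{6} - 1 = -1 + \frac{5 z}{6}$)
$72 G{\left(-2 \right)} - \left(16 \cdot 25 \cdot 30 + 22587\right) = 72 \left(-1 + \frac{5}{6} \left(-2\right)\right) - \left(16 \cdot 25 \cdot 30 + 22587\right) = 72 \left(-1 - \frac{5}{3}\right) - \left(400 \cdot 30 + 22587\right) = 72 \left(- \frac{8}{3}\right) - \left(12000 + 22587\right) = -192 - 34587 = -34779$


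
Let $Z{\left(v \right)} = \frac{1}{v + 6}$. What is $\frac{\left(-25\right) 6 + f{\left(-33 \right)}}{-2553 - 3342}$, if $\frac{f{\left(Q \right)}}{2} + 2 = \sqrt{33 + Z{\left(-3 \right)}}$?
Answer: $\frac{154}{5895} - \frac{4 \sqrt{3}}{3537} \approx 0.024165$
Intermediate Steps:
$Z{\left(v \right)} = \frac{1}{6 + v}$
$f{\left(Q \right)} = -4 + \frac{20 \sqrt{3}}{3}$ ($f{\left(Q \right)} = -4 + 2 \sqrt{33 + \frac{1}{6 - 3}} = -4 + 2 \sqrt{33 + \frac{1}{3}} = -4 + 2 \sqrt{\frac{100}{3}} = -4 + 2 \frac{10 \sqrt{3}}{3} = -4 + \frac{20 \sqrt{3}}{3}$)
$\frac{\left(-25\right) 6 + f{\left(-33 \right)}}{-2553 - 3342} = \frac{\left(-25\right) 6 - \left(4 - \frac{20 \sqrt{3}}{3}\right)}{-2553 - 3342} = \frac{-150 - \left(4 - \frac{20 \sqrt{3}}{3}\right)}{-5895} = \left(-154 + \frac{20 \sqrt{3}}{3}\right) \left(- \frac{1}{5895}\right) = \frac{154}{5895} - \frac{4 \sqrt{3}}{3537}$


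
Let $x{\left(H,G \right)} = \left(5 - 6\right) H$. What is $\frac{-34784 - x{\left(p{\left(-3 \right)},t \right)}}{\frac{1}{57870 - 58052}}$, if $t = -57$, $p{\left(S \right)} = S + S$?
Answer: $6331780$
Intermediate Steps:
$p{\left(S \right)} = 2 S$
$x{\left(H,G \right)} = - H$
$\frac{-34784 - x{\left(p{\left(-3 \right)},t \right)}}{\frac{1}{57870 - 58052}} = \frac{-34784 - - 2 \left(-3\right)}{\frac{1}{57870 - 58052}} = \frac{-34784 - \left(-1\right) \left(-6\right)}{\frac{1}{-182}} = \frac{-34784 - 6}{- \frac{1}{182}} = \left(-34784 - 6\right) \left(-182\right) = \left(-34790\right) \left(-182\right) = 6331780$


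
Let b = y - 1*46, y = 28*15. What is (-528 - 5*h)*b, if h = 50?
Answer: -290972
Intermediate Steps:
y = 420
b = 374 (b = 420 - 1*46 = 420 - 46 = 374)
(-528 - 5*h)*b = (-528 - 5*50)*374 = (-528 - 250)*374 = -778*374 = -290972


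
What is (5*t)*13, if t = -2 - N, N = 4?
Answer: -390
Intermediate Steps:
t = -6 (t = -2 - 1*4 = -2 - 4 = -6)
(5*t)*13 = (5*(-6))*13 = -30*13 = -390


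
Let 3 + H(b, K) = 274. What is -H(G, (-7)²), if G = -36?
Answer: -271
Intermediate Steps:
H(b, K) = 271 (H(b, K) = -3 + 274 = 271)
-H(G, (-7)²) = -1*271 = -271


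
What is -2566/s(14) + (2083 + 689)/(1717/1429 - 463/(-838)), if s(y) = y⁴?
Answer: 63757791342293/40345885384 ≈ 1580.3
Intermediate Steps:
-2566/s(14) + (2083 + 689)/(1717/1429 - 463/(-838)) = -2566/(14⁴) + (2083 + 689)/(1717/1429 - 463/(-838)) = -2566/38416 + 2772/(1717*(1/1429) - 463*(-1/838)) = -2566*1/38416 + 2772/(1717/1429 + 463/838) = -1283/19208 + 2772/(2100473/1197502) = -1283/19208 + 2772*(1197502/2100473) = -1283/19208 + 3319475544/2100473 = 63757791342293/40345885384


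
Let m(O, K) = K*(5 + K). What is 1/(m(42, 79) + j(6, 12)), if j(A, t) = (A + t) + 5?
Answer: 1/6659 ≈ 0.00015017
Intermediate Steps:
j(A, t) = 5 + A + t
1/(m(42, 79) + j(6, 12)) = 1/(79*(5 + 79) + (5 + 6 + 12)) = 1/(79*84 + 23) = 1/(6636 + 23) = 1/6659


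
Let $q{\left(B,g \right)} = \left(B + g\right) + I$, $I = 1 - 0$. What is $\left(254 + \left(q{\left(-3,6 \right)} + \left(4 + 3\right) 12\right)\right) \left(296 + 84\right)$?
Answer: $129960$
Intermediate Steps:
$I = 1$ ($I = 1 + 0 = 1$)
$q{\left(B,g \right)} = 1 + B + g$ ($q{\left(B,g \right)} = \left(B + g\right) + 1 = 1 + B + g$)
$\left(254 + \left(q{\left(-3,6 \right)} + \left(4 + 3\right) 12\right)\right) \left(296 + 84\right) = \left(254 + \left(\left(1 - 3 + 6\right) + \left(4 + 3\right) 12\right)\right) \left(296 + 84\right) = \left(254 + \left(4 + 7 \cdot 12\right)\right) 380 = \left(254 + \left(4 + 84\right)\right) 380 = \left(254 + 88\right) 380 = 342 \cdot 380 = 129960$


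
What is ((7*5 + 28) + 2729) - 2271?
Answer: 521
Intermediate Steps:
((7*5 + 28) + 2729) - 2271 = ((35 + 28) + 2729) - 2271 = (63 + 2729) - 2271 = 2792 - 2271 = 521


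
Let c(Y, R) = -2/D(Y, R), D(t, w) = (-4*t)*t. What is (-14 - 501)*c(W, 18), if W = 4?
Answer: -515/32 ≈ -16.094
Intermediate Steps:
D(t, w) = -4*t**2
c(Y, R) = 1/(2*Y**2) (c(Y, R) = -2*(-1/(4*Y**2)) = -(-1)/(2*Y**2) = 1/(2*Y**2))
(-14 - 501)*c(W, 18) = (-14 - 501)*((1/2)/4**2) = -515/(2*16) = -515*1/32 = -515/32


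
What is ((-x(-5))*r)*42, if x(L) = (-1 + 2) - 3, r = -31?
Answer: -2604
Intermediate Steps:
x(L) = -2 (x(L) = 1 - 3 = -2)
((-x(-5))*r)*42 = (-1*(-2)*(-31))*42 = (2*(-31))*42 = -62*42 = -2604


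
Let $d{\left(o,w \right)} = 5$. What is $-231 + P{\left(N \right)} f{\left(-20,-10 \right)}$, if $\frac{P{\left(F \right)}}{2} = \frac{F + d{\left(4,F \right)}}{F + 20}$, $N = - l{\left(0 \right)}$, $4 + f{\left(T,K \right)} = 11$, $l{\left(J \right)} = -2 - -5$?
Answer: $- \frac{3899}{17} \approx -229.35$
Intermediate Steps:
$l{\left(J \right)} = 3$ ($l{\left(J \right)} = -2 + 5 = 3$)
$f{\left(T,K \right)} = 7$ ($f{\left(T,K \right)} = -4 + 11 = 7$)
$N = -3$ ($N = \left(-1\right) 3 = -3$)
$P{\left(F \right)} = \frac{2 \left(5 + F\right)}{20 + F}$ ($P{\left(F \right)} = 2 \frac{F + 5}{F + 20} = 2 \frac{5 + F}{20 + F} = \frac{2 \left(5 + F\right)}{20 + F}$)
$-231 + P{\left(N \right)} f{\left(-20,-10 \right)} = -231 + \frac{2 \left(5 - 3\right)}{20 - 3} \cdot 7 = -231 + 2 \cdot \frac{1}{17} \cdot 2 \cdot 7 = -231 + \frac{4}{17} \cdot 7 = -231 + \frac{28}{17} = - \frac{3899}{17}$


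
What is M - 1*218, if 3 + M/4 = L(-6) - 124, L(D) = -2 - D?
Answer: -710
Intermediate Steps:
M = -492 (M = -12 + 4*((-2 - 1*(-6)) - 124) = -12 + 4*((-2 + 6) - 124) = -12 + 4*(4 - 124) = -12 + 4*(-120) = -12 - 480 = -492)
M - 1*218 = -492 - 1*218 = -492 - 218 = -710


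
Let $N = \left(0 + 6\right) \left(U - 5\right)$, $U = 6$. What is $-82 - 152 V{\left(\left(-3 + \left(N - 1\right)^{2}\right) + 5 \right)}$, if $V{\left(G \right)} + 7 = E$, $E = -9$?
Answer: $2350$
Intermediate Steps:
$N = 6$ ($N = \left(0 + 6\right) \left(6 - 5\right) = 6 \cdot 1 = 6$)
$V{\left(G \right)} = -16$ ($V{\left(G \right)} = -7 - 9 = -16$)
$-82 - 152 V{\left(\left(-3 + \left(N - 1\right)^{2}\right) + 5 \right)} = -82 - -2432 = -82 + 2432 = 2350$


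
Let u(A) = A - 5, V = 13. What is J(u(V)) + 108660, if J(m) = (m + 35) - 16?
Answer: 108687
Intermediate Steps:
u(A) = -5 + A
J(m) = 19 + m (J(m) = (35 + m) - 16 = 19 + m)
J(u(V)) + 108660 = (19 + (-5 + 13)) + 108660 = (19 + 8) + 108660 = 27 + 108660 = 108687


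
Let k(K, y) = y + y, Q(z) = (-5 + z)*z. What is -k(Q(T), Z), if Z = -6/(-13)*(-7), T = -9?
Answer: 84/13 ≈ 6.4615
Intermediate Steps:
Q(z) = z*(-5 + z)
Z = -42/13 (Z = -6*(-1/13)*(-7) = (6/13)*(-7) = -42/13 ≈ -3.2308)
k(K, y) = 2*y
-k(Q(T), Z) = -2*(-42)/13 = -1*(-84/13) = 84/13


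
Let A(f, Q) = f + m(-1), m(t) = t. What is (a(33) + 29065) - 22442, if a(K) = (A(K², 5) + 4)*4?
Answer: 10991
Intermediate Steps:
A(f, Q) = -1 + f (A(f, Q) = f - 1 = -1 + f)
a(K) = 12 + 4*K² (a(K) = ((-1 + K²) + 4)*4 = (3 + K²)*4 = 12 + 4*K²)
(a(33) + 29065) - 22442 = ((12 + 4*33²) + 29065) - 22442 = ((12 + 4*1089) + 29065) - 22442 = ((12 + 4356) + 29065) - 22442 = (4368 + 29065) - 22442 = 33433 - 22442 = 10991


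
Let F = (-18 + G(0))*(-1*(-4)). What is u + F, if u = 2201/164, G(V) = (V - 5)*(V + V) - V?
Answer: -9607/164 ≈ -58.579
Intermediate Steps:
G(V) = -V + 2*V*(-5 + V) (G(V) = (-5 + V)*(2*V) - V = 2*V*(-5 + V) - V = -V + 2*V*(-5 + V))
F = -72 (F = (-18 + 0*(-11 + 2*0))*(-1*(-4)) = (-18 + 0*(-11 + 0))*4 = (-18 + 0*(-11))*4 = (-18 + 0)*4 = -18*4 = -72)
u = 2201/164 (u = 2201*(1/164) = 2201/164 ≈ 13.421)
u + F = 2201/164 - 72 = -9607/164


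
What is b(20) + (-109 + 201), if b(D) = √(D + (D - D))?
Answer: 92 + 2*√5 ≈ 96.472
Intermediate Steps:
b(D) = √D (b(D) = √(D + 0) = √D)
b(20) + (-109 + 201) = √20 + (-109 + 201) = 2*√5 + 92 = 92 + 2*√5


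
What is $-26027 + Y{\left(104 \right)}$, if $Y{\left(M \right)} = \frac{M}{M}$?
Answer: $-26026$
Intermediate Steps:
$Y{\left(M \right)} = 1$
$-26027 + Y{\left(104 \right)} = -26027 + 1 = -26026$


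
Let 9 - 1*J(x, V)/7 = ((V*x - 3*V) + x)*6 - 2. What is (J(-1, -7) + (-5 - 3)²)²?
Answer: 986049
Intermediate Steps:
J(x, V) = 77 - 42*x + 126*V - 42*V*x (J(x, V) = 63 - 7*(((V*x - 3*V) + x)*6 - 2) = 63 - 7*(((-3*V + V*x) + x)*6 - 2) = 63 - 7*((x - 3*V + V*x)*6 - 2) = 63 - 7*((-18*V + 6*x + 6*V*x) - 2) = 63 - 7*(-2 - 18*V + 6*x + 6*V*x) = 63 + (14 - 42*x + 126*V - 42*V*x) = 77 - 42*x + 126*V - 42*V*x)
(J(-1, -7) + (-5 - 3)²)² = ((77 - 42*(-1) + 126*(-7) - 42*(-7)*(-1)) + (-5 - 3)²)² = ((77 + 42 - 882 - 294) + (-8)²)² = (-1057 + 64)² = (-993)² = 986049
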